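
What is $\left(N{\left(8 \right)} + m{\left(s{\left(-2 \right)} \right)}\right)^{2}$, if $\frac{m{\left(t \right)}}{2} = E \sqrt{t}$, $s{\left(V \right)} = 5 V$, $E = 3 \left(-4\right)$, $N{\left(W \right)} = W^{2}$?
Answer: $-1664 - 3072 i \sqrt{10} \approx -1664.0 - 9714.5 i$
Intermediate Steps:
$E = -12$
$m{\left(t \right)} = - 24 \sqrt{t}$ ($m{\left(t \right)} = 2 \left(- 12 \sqrt{t}\right) = - 24 \sqrt{t}$)
$\left(N{\left(8 \right)} + m{\left(s{\left(-2 \right)} \right)}\right)^{2} = \left(8^{2} - 24 \sqrt{5 \left(-2\right)}\right)^{2} = \left(64 - 24 \sqrt{-10}\right)^{2} = \left(64 - 24 i \sqrt{10}\right)^{2}$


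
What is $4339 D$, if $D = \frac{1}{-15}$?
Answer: $- \frac{4339}{15} \approx -289.27$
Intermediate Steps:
$D = - \frac{1}{15} \approx -0.066667$
$4339 D = 4339 \left(- \frac{1}{15}\right) = - \frac{4339}{15}$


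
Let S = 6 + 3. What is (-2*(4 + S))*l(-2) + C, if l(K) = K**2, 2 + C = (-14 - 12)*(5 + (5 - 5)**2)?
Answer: -236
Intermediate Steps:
S = 9
C = -132 (C = -2 + (-14 - 12)*(5 + (5 - 5)**2) = -2 - 26*(5 + 0**2) = -2 - 26*(5 + 0) = -2 - 26*5 = -2 - 130 = -132)
(-2*(4 + S))*l(-2) + C = -2*(4 + 9)*(-2)**2 - 132 = -2*13*4 - 132 = -26*4 - 132 = -104 - 132 = -236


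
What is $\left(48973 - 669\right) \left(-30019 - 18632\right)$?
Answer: $-2350037904$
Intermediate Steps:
$\left(48973 - 669\right) \left(-30019 - 18632\right) = 48304 \left(-30019 - 18632\right) = 48304 \left(-48651\right) = -2350037904$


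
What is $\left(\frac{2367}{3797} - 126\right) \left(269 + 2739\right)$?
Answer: $- \frac{1431973440}{3797} \approx -3.7713 \cdot 10^{5}$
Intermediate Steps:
$\left(\frac{2367}{3797} - 126\right) \left(269 + 2739\right) = \left(2367 \cdot \frac{1}{3797} - 126\right) 3008 = \left(\frac{2367}{3797} - 126\right) 3008 = \left(- \frac{476055}{3797}\right) 3008 = - \frac{1431973440}{3797}$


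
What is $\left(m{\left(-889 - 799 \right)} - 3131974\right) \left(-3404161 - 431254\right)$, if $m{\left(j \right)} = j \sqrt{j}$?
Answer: $12012420059210 + 12948361040 i \sqrt{422} \approx 1.2012 \cdot 10^{13} + 2.6599 \cdot 10^{11} i$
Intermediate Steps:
$m{\left(j \right)} = j^{\frac{3}{2}}$
$\left(m{\left(-889 - 799 \right)} - 3131974\right) \left(-3404161 - 431254\right) = \left(\left(-889 - 799\right)^{\frac{3}{2}} - 3131974\right) \left(-3404161 - 431254\right) = \left(\left(-889 - 799\right)^{\frac{3}{2}} - 3131974\right) \left(-3835415\right) = \left(\left(-1688\right)^{\frac{3}{2}} - 3131974\right) \left(-3835415\right) = \left(- 3376 i \sqrt{422} - 3131974\right) \left(-3835415\right) = \left(-3131974 - 3376 i \sqrt{422}\right) \left(-3835415\right) = 12012420059210 + 12948361040 i \sqrt{422}$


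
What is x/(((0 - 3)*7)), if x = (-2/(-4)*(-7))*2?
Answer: ⅓ ≈ 0.33333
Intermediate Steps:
x = -7 (x = (-2*(-¼)*(-7))*2 = ((½)*(-7))*2 = -7/2*2 = -7)
x/(((0 - 3)*7)) = -7*1/(7*(0 - 3)) = -7/((-3*7)) = -7/(-21) = -7*(-1/21) = ⅓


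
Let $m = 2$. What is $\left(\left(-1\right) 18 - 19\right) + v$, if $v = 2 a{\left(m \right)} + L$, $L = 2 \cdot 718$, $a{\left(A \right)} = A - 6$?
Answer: $1391$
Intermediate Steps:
$a{\left(A \right)} = -6 + A$ ($a{\left(A \right)} = A - 6 = -6 + A$)
$L = 1436$
$v = 1428$ ($v = 2 \left(-6 + 2\right) + 1436 = 2 \left(-4\right) + 1436 = -8 + 1436 = 1428$)
$\left(\left(-1\right) 18 - 19\right) + v = \left(\left(-1\right) 18 - 19\right) + 1428 = \left(-18 - 19\right) + 1428 = -37 + 1428 = 1391$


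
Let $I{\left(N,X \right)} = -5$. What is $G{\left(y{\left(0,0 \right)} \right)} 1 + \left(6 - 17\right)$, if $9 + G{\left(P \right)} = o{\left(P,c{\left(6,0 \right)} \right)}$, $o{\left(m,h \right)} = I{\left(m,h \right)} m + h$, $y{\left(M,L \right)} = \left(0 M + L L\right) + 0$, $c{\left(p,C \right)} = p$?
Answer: $-14$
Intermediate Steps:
$y{\left(M,L \right)} = L^{2}$ ($y{\left(M,L \right)} = \left(0 + L^{2}\right) + 0 = L^{2} + 0 = L^{2}$)
$o{\left(m,h \right)} = h - 5 m$ ($o{\left(m,h \right)} = - 5 m + h = h - 5 m$)
$G{\left(P \right)} = -3 - 5 P$ ($G{\left(P \right)} = -9 - \left(-6 + 5 P\right) = -3 - 5 P$)
$G{\left(y{\left(0,0 \right)} \right)} 1 + \left(6 - 17\right) = \left(-3 - 5 \cdot 0^{2}\right) 1 + \left(6 - 17\right) = \left(-3 - 0\right) 1 + \left(6 - 17\right) = \left(-3 + 0\right) 1 - 11 = \left(-3\right) 1 - 11 = -3 - 11 = -14$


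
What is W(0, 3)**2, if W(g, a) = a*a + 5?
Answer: 196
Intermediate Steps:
W(g, a) = 5 + a**2 (W(g, a) = a**2 + 5 = 5 + a**2)
W(0, 3)**2 = (5 + 3**2)**2 = (5 + 9)**2 = 14**2 = 196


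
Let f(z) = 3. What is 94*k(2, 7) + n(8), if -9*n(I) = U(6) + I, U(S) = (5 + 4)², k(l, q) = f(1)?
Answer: 2449/9 ≈ 272.11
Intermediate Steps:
k(l, q) = 3
U(S) = 81 (U(S) = 9² = 81)
n(I) = -9 - I/9 (n(I) = -(81 + I)/9 = -9 - I/9)
94*k(2, 7) + n(8) = 94*3 + (-9 - ⅑*8) = 282 + (-9 - 8/9) = 282 - 89/9 = 2449/9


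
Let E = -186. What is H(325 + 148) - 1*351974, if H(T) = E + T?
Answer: -351687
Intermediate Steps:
H(T) = -186 + T
H(325 + 148) - 1*351974 = (-186 + (325 + 148)) - 1*351974 = (-186 + 473) - 351974 = 287 - 351974 = -351687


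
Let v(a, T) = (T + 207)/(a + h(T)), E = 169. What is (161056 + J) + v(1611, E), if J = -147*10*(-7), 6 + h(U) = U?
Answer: 151984090/887 ≈ 1.7135e+5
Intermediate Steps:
h(U) = -6 + U
J = 10290 (J = -1470*(-7) = 10290)
v(a, T) = (207 + T)/(-6 + T + a) (v(a, T) = (T + 207)/(a + (-6 + T)) = (207 + T)/(-6 + T + a))
(161056 + J) + v(1611, E) = (161056 + 10290) + (207 + 169)/(-6 + 169 + 1611) = 171346 + 376/1774 = 171346 + (1/1774)*376 = 171346 + 188/887 = 151984090/887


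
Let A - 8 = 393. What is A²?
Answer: 160801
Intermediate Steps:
A = 401 (A = 8 + 393 = 401)
A² = 401² = 160801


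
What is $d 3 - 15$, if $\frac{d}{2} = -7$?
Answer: $-57$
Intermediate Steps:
$d = -14$ ($d = 2 \left(-7\right) = -14$)
$d 3 - 15 = \left(-14\right) 3 - 15 = -42 - 15 = -57$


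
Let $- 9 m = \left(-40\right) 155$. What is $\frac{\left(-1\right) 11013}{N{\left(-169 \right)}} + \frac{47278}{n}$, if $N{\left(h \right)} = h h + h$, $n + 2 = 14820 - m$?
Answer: $\frac{254295659}{85961512} \approx 2.9583$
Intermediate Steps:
$m = \frac{6200}{9}$ ($m = - \frac{\left(-40\right) 155}{9} = \left(- \frac{1}{9}\right) \left(-6200\right) = \frac{6200}{9} \approx 688.89$)
$n = \frac{127162}{9}$ ($n = -2 + \left(14820 - \frac{6200}{9}\right) = -2 + \frac{127180}{9} = \frac{127162}{9} \approx 14129.0$)
$N{\left(h \right)} = h + h^{2}$ ($N{\left(h \right)} = h^{2} + h = h + h^{2}$)
$\frac{\left(-1\right) 11013}{N{\left(-169 \right)}} + \frac{47278}{n} = \frac{\left(-1\right) 11013}{\left(-169\right) \left(1 - 169\right)} + \frac{47278}{\frac{127162}{9}} = - \frac{11013}{\left(-169\right) \left(-168\right)} + 47278 \cdot \frac{9}{127162} = - \frac{11013}{28392} + \frac{30393}{9083} = \left(-11013\right) \frac{1}{28392} + \frac{30393}{9083} = - \frac{3671}{9464} + \frac{30393}{9083} = \frac{254295659}{85961512}$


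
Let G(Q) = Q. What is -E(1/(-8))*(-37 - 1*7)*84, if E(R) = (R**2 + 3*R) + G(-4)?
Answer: -64449/4 ≈ -16112.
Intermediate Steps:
E(R) = -4 + R**2 + 3*R (E(R) = (R**2 + 3*R) - 4 = -4 + R**2 + 3*R)
-E(1/(-8))*(-37 - 1*7)*84 = -(-4 + (1/(-8))**2 + 3/(-8))*(-37 - 1*7)*84 = -(-4 + (-1/8)**2 + 3*(-1/8))*(-37 - 7)*84 = -(-4 + 1/64 - 3/8)*(-44)*84 = -(-279/64*(-44))*84 = -3069*84/16 = -1*64449/4 = -64449/4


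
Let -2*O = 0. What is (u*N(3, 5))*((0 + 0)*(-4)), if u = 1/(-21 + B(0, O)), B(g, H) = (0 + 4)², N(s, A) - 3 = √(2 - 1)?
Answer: 0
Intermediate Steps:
O = 0 (O = -½*0 = 0)
N(s, A) = 4 (N(s, A) = 3 + √(2 - 1) = 3 + √1 = 3 + 1 = 4)
B(g, H) = 16 (B(g, H) = 4² = 16)
u = -⅕ (u = 1/(-21 + 16) = 1/(-5) = -⅕ ≈ -0.20000)
(u*N(3, 5))*((0 + 0)*(-4)) = (-⅕*4)*((0 + 0)*(-4)) = -0*(-4) = -⅘*0 = 0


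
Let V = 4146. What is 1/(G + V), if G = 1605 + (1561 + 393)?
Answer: 1/7705 ≈ 0.00012979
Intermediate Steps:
G = 3559 (G = 1605 + 1954 = 3559)
1/(G + V) = 1/(3559 + 4146) = 1/7705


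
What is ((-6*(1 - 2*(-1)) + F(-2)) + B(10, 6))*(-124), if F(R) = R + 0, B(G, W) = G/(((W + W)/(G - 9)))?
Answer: 7130/3 ≈ 2376.7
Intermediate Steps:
B(G, W) = G*(-9 + G)/(2*W) (B(G, W) = G/(((2*W)/(-9 + G))) = G/((2*W/(-9 + G))) = G*((-9 + G)/(2*W)) = G*(-9 + G)/(2*W))
F(R) = R
((-6*(1 - 2*(-1)) + F(-2)) + B(10, 6))*(-124) = ((-6*(1 - 2*(-1)) - 2) + (½)*10*(-9 + 10)/6)*(-124) = ((-6*(1 + 2) - 2) + (½)*10*(⅙)*1)*(-124) = ((-6*3 - 2) + ⅚)*(-124) = ((-18 - 2) + ⅚)*(-124) = (-20 + ⅚)*(-124) = -115/6*(-124) = 7130/3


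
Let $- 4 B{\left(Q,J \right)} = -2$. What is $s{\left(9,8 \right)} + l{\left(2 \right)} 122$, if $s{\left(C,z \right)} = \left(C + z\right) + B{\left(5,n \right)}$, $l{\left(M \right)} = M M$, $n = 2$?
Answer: $\frac{1011}{2} \approx 505.5$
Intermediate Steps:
$l{\left(M \right)} = M^{2}$
$B{\left(Q,J \right)} = \frac{1}{2}$ ($B{\left(Q,J \right)} = \left(- \frac{1}{4}\right) \left(-2\right) = \frac{1}{2}$)
$s{\left(C,z \right)} = \frac{1}{2} + C + z$ ($s{\left(C,z \right)} = \left(C + z\right) + \frac{1}{2} = \frac{1}{2} + C + z$)
$s{\left(9,8 \right)} + l{\left(2 \right)} 122 = \left(\frac{1}{2} + 9 + 8\right) + 2^{2} \cdot 122 = \frac{35}{2} + 4 \cdot 122 = \frac{35}{2} + 488 = \frac{1011}{2}$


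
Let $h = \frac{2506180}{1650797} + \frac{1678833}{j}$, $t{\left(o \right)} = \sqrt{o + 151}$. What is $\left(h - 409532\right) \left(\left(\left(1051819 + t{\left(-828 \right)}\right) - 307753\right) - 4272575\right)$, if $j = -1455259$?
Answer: $\frac{267035682582338297534181}{184795168571} - \frac{75679467611486409 i \sqrt{677}}{184795168571} \approx 1.445 \cdot 10^{12} - 1.0656 \cdot 10^{7} i$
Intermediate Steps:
$t{\left(o \right)} = \sqrt{151 + o}$
$h = \frac{67363732363}{184795168571}$ ($h = \frac{2506180}{1650797} + \frac{1678833}{-1455259} = 2506180 \cdot \frac{1}{1650797} + 1678833 \left(- \frac{1}{1455259}\right) = \frac{2506180}{1650797} - \frac{129141}{111943} = \frac{67363732363}{184795168571} \approx 0.36453$)
$\left(h - 409532\right) \left(\left(\left(1051819 + t{\left(-828 \right)}\right) - 307753\right) - 4272575\right) = \left(\frac{67363732363}{184795168571} - 409532\right) \left(\left(\left(1051819 + \sqrt{151 - 828}\right) - 307753\right) - 4272575\right) = - \frac{75679467611486409 \left(\left(\left(1051819 + \sqrt{-677}\right) - 307753\right) - 4272575\right)}{184795168571} = - \frac{75679467611486409 \left(\left(\left(1051819 + i \sqrt{677}\right) - 307753\right) - 4272575\right)}{184795168571} = - \frac{75679467611486409 \left(\left(744066 + i \sqrt{677}\right) - 4272575\right)}{184795168571} = - \frac{75679467611486409 \left(-3528509 + i \sqrt{677}\right)}{184795168571} = \frac{267035682582338297534181}{184795168571} - \frac{75679467611486409 i \sqrt{677}}{184795168571}$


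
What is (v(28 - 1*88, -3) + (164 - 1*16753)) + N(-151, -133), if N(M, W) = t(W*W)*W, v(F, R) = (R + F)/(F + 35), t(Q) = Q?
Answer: -59230587/25 ≈ -2.3692e+6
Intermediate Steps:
v(F, R) = (F + R)/(35 + F)
N(M, W) = W³ (N(M, W) = (W*W)*W = W²*W = W³)
(v(28 - 1*88, -3) + (164 - 1*16753)) + N(-151, -133) = (((28 - 1*88) - 3)/(35 + (28 - 1*88)) + (164 - 1*16753)) + (-133)³ = (((28 - 88) - 3)/(35 + (28 - 88)) + (164 - 16753)) - 2352637 = ((-60 - 3)/(35 - 60) - 16589) - 2352637 = (-63/(-25) - 16589) - 2352637 = (-1/25*(-63) - 16589) - 2352637 = (63/25 - 16589) - 2352637 = -414662/25 - 2352637 = -59230587/25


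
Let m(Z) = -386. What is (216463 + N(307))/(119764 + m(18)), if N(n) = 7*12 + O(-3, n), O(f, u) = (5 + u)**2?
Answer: 313891/119378 ≈ 2.6294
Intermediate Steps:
N(n) = 84 + (5 + n)**2 (N(n) = 7*12 + (5 + n)**2 = 84 + (5 + n)**2)
(216463 + N(307))/(119764 + m(18)) = (216463 + (84 + (5 + 307)**2))/(119764 - 386) = (216463 + (84 + 312**2))/119378 = (216463 + (84 + 97344))*(1/119378) = (216463 + 97428)*(1/119378) = 313891*(1/119378) = 313891/119378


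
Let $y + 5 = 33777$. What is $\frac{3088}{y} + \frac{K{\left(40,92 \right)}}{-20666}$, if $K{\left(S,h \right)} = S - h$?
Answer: $\frac{8196594}{87241519} \approx 0.093953$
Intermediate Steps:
$y = 33772$ ($y = -5 + 33777 = 33772$)
$\frac{3088}{y} + \frac{K{\left(40,92 \right)}}{-20666} = \frac{3088}{33772} + \frac{40 - 92}{-20666} = 3088 \cdot \frac{1}{33772} + \left(40 - 92\right) \left(- \frac{1}{20666}\right) = \frac{772}{8443} - - \frac{26}{10333} = \frac{772}{8443} + \frac{26}{10333} = \frac{8196594}{87241519}$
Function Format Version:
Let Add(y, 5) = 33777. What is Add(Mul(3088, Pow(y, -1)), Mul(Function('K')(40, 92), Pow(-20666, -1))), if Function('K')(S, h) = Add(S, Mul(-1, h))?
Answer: Rational(8196594, 87241519) ≈ 0.093953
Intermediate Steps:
y = 33772 (y = Add(-5, 33777) = 33772)
Add(Mul(3088, Pow(y, -1)), Mul(Function('K')(40, 92), Pow(-20666, -1))) = Add(Mul(3088, Pow(33772, -1)), Mul(Add(40, Mul(-1, 92)), Pow(-20666, -1))) = Add(Mul(3088, Rational(1, 33772)), Mul(Add(40, -92), Rational(-1, 20666))) = Add(Rational(772, 8443), Mul(-52, Rational(-1, 20666))) = Add(Rational(772, 8443), Rational(26, 10333)) = Rational(8196594, 87241519)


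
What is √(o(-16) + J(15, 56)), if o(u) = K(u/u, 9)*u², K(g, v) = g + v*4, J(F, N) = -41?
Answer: √9431 ≈ 97.113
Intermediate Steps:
K(g, v) = g + 4*v
o(u) = 37*u² (o(u) = (u/u + 4*9)*u² = (1 + 36)*u² = 37*u²)
√(o(-16) + J(15, 56)) = √(37*(-16)² - 41) = √(37*256 - 41) = √(9472 - 41) = √9431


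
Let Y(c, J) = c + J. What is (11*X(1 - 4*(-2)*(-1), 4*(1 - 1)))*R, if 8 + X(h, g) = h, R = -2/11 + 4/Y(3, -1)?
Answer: -300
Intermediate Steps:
Y(c, J) = J + c
R = 20/11 (R = -2/11 + 4/(-1 + 3) = -2*1/11 + 4/2 = -2/11 + 4*(½) = -2/11 + 2 = 20/11 ≈ 1.8182)
X(h, g) = -8 + h
(11*X(1 - 4*(-2)*(-1), 4*(1 - 1)))*R = (11*(-8 + (1 - 4*(-2)*(-1))))*(20/11) = (11*(-8 + (1 + 8*(-1))))*(20/11) = (11*(-8 + (1 - 8)))*(20/11) = (11*(-8 - 7))*(20/11) = (11*(-15))*(20/11) = -165*20/11 = -300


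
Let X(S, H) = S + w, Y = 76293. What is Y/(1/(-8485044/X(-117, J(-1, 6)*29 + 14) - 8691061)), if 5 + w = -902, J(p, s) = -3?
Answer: -169583344554015/256 ≈ -6.6243e+11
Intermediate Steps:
w = -907 (w = -5 - 902 = -907)
X(S, H) = -907 + S (X(S, H) = S - 907 = -907 + S)
Y/(1/(-8485044/X(-117, J(-1, 6)*29 + 14) - 8691061)) = 76293/(1/(-8485044/(-907 - 117) - 8691061)) = 76293/(1/(-8485044/(-1024) - 8691061)) = 76293/(1/(-8485044*(-1/1024) - 8691061)) = 76293/(1/(2121261/256 - 8691061)) = 76293/(1/(-2222790355/256)) = 76293/(-256/2222790355) = 76293*(-2222790355/256) = -169583344554015/256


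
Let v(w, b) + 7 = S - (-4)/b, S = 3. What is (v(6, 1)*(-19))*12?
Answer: 0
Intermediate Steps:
v(w, b) = -4 + 4/b (v(w, b) = -7 + (3 - (-4)/b) = -7 + (3 + 4/b) = -4 + 4/b)
(v(6, 1)*(-19))*12 = ((-4 + 4/1)*(-19))*12 = ((-4 + 4*1)*(-19))*12 = ((-4 + 4)*(-19))*12 = (0*(-19))*12 = 0*12 = 0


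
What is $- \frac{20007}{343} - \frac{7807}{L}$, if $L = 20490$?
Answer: $- \frac{412621231}{7028070} \approx -58.71$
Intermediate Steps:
$- \frac{20007}{343} - \frac{7807}{L} = - \frac{20007}{343} - \frac{7807}{20490} = - \frac{412621231}{7028070}$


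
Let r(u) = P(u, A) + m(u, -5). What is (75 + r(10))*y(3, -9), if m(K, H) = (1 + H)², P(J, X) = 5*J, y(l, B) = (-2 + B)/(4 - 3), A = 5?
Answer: -1551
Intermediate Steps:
y(l, B) = -2 + B (y(l, B) = (-2 + B)/1 = (-2 + B)*1 = -2 + B)
r(u) = 16 + 5*u (r(u) = 5*u + (1 - 5)² = 5*u + (-4)² = 5*u + 16 = 16 + 5*u)
(75 + r(10))*y(3, -9) = (75 + (16 + 5*10))*(-2 - 9) = (75 + (16 + 50))*(-11) = (75 + 66)*(-11) = 141*(-11) = -1551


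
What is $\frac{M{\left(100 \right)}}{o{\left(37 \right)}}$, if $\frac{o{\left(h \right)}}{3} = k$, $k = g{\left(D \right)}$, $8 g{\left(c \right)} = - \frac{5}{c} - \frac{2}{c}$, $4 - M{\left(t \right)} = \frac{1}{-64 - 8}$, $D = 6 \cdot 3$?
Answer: $- \frac{578}{21} \approx -27.524$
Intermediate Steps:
$D = 18$
$M{\left(t \right)} = \frac{289}{72}$ ($M{\left(t \right)} = 4 - \frac{1}{-64 - 8} = 4 - \frac{1}{-72} = 4 - - \frac{1}{72} = 4 + \frac{1}{72} = \frac{289}{72}$)
$g{\left(c \right)} = - \frac{7}{8 c}$ ($g{\left(c \right)} = \frac{- \frac{5}{c} - \frac{2}{c}}{8} = \frac{\left(-7\right) \frac{1}{c}}{8} = - \frac{7}{8 c}$)
$k = - \frac{7}{144}$ ($k = - \frac{7}{8 \cdot 18} = \left(- \frac{7}{8}\right) \frac{1}{18} = - \frac{7}{144} \approx -0.048611$)
$o{\left(h \right)} = - \frac{7}{48}$ ($o{\left(h \right)} = 3 \left(- \frac{7}{144}\right) = - \frac{7}{48}$)
$\frac{M{\left(100 \right)}}{o{\left(37 \right)}} = \frac{289}{72 \left(- \frac{7}{48}\right)} = \frac{289}{72} \left(- \frac{48}{7}\right) = - \frac{578}{21}$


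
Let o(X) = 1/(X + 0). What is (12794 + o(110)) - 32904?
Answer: -2212099/110 ≈ -20110.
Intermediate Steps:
o(X) = 1/X
(12794 + o(110)) - 32904 = (12794 + 1/110) - 32904 = 1407341/110 - 32904 = -2212099/110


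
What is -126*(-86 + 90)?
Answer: -504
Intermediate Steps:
-126*(-86 + 90) = -126*4 = -504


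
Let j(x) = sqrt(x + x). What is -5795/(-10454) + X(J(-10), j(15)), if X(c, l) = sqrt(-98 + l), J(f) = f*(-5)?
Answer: 5795/10454 + sqrt(-98 + sqrt(30)) ≈ 0.55433 + 9.6189*I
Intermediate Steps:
J(f) = -5*f
j(x) = sqrt(2)*sqrt(x) (j(x) = sqrt(2*x) = sqrt(2)*sqrt(x))
-5795/(-10454) + X(J(-10), j(15)) = -5795/(-10454) + sqrt(-98 + sqrt(2)*sqrt(15)) = -5795*(-1/10454) + sqrt(-98 + sqrt(30)) = 5795/10454 + sqrt(-98 + sqrt(30))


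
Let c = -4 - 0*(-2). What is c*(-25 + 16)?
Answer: 36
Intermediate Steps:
c = -4 (c = -4 - 1*0 = -4 + 0 = -4)
c*(-25 + 16) = -4*(-25 + 16) = -4*(-9) = 36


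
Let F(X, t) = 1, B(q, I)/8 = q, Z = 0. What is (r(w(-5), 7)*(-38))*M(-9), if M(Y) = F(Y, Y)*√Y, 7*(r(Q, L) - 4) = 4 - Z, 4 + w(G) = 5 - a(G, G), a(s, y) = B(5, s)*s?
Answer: -3648*I/7 ≈ -521.14*I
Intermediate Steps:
B(q, I) = 8*q
a(s, y) = 40*s (a(s, y) = (8*5)*s = 40*s)
w(G) = 1 - 40*G (w(G) = -4 + (5 - 40*G) = 1 - 40*G)
r(Q, L) = 32/7 (r(Q, L) = 4 + (4 - 1*0)/7 = 4 + (4 + 0)/7 = 4 + (⅐)*4 = 4 + 4/7 = 32/7)
M(Y) = √Y (M(Y) = 1*√Y = √Y)
(r(w(-5), 7)*(-38))*M(-9) = ((32/7)*(-38))*√(-9) = -3648*I/7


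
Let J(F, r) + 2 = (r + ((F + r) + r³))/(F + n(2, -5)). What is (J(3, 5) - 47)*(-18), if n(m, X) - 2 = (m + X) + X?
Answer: 1710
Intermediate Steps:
n(m, X) = 2 + m + 2*X (n(m, X) = 2 + ((m + X) + X) = 2 + ((X + m) + X) = 2 + (m + 2*X) = 2 + m + 2*X)
J(F, r) = -2 + (F + r³ + 2*r)/(-6 + F) (J(F, r) = -2 + (r + ((F + r) + r³))/(F + (2 + 2 + 2*(-5))) = -2 + (r + (F + r + r³))/(F + (2 + 2 - 10)) = -2 + (F + r³ + 2*r)/(F - 6) = -2 + (F + r³ + 2*r)/(-6 + F))
(J(3, 5) - 47)*(-18) = ((12 + 5³ - 1*3 + 2*5)/(-6 + 3) - 47)*(-18) = ((12 + 125 - 3 + 10)/(-3) - 47)*(-18) = (-⅓*144 - 47)*(-18) = (-48 - 47)*(-18) = -95*(-18) = 1710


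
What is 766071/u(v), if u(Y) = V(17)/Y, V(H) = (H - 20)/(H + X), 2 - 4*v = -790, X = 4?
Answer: -1061774406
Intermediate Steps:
v = 198 (v = 1/2 - 1/4*(-790) = 1/2 + 395/2 = 198)
V(H) = (-20 + H)/(4 + H) (V(H) = (H - 20)/(H + 4) = (-20 + H)/(4 + H))
u(Y) = -1/(7*Y) (u(Y) = ((-20 + 17)/(4 + 17))/Y = (-3/21)/Y = ((1/21)*(-3))/Y = -1/(7*Y))
766071/u(v) = 766071/((-1/7/198)) = 766071/((-1/7*1/198)) = 766071/(-1/1386) = 766071*(-1386) = -1061774406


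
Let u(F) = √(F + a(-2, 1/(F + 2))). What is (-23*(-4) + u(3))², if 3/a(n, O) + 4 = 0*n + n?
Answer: (184 + √10)²/4 ≈ 8757.4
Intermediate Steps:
a(n, O) = 3/(-4 + n) (a(n, O) = 3/(-4 + (0*n + n)) = 3/(-4 + (0 + n)) = 3/(-4 + n))
u(F) = √(-½ + F) (u(F) = √(F + 3/(-4 - 2)) = √(F + 3/(-6)) = √(F + 3*(-⅙)) = √(F - ½) = √(-½ + F))
(-23*(-4) + u(3))² = (-23*(-4) + √(-2 + 4*3)/2)² = (92 + √(-2 + 12)/2)² = (92 + √10/2)²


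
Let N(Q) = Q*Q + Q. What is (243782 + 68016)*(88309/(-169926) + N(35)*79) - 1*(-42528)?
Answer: 2636933198423633/84963 ≈ 3.1036e+10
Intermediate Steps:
N(Q) = Q + Q² (N(Q) = Q² + Q = Q + Q²)
(243782 + 68016)*(88309/(-169926) + N(35)*79) - 1*(-42528) = (243782 + 68016)*(88309/(-169926) + (35*(1 + 35))*79) - 1*(-42528) = 311798*(88309*(-1/169926) + (35*36)*79) + 42528 = 311798*(-88309/169926 + 1260*79) + 42528 = 311798*(-88309/169926 + 99540) + 42528 = 311798*(16914345731/169926) + 42528 = 2636929585117169/84963 + 42528 = 2636933198423633/84963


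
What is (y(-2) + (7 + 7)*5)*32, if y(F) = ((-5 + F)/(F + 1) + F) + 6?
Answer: 2592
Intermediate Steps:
y(F) = 6 + F + (-5 + F)/(1 + F) (y(F) = ((-5 + F)/(1 + F) + F) + 6 = (F + (-5 + F)/(1 + F)) + 6 = 6 + F + (-5 + F)/(1 + F))
(y(-2) + (7 + 7)*5)*32 = ((1 + (-2)² + 8*(-2))/(1 - 2) + (7 + 7)*5)*32 = ((1 + 4 - 16)/(-1) + 14*5)*32 = (-1*(-11) + 70)*32 = (11 + 70)*32 = 81*32 = 2592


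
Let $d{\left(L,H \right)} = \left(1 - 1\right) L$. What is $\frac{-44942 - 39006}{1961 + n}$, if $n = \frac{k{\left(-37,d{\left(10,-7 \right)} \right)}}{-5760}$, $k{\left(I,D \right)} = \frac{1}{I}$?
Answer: $- \frac{17890997760}{417928321} \approx -42.809$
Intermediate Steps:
$d{\left(L,H \right)} = 0$ ($d{\left(L,H \right)} = 0 L = 0$)
$n = \frac{1}{213120}$ ($n = \frac{1}{\left(-37\right) \left(-5760\right)} = \left(- \frac{1}{37}\right) \left(- \frac{1}{5760}\right) = \frac{1}{213120} \approx 4.6922 \cdot 10^{-6}$)
$\frac{-44942 - 39006}{1961 + n} = \frac{-44942 - 39006}{1961 + \frac{1}{213120}} = - \frac{83948}{\frac{417928321}{213120}} = \left(-83948\right) \frac{213120}{417928321} = - \frac{17890997760}{417928321}$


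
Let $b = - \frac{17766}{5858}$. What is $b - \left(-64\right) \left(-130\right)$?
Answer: $- \frac{24378163}{2929} \approx -8323.0$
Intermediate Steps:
$b = - \frac{8883}{2929}$ ($b = \left(-17766\right) \frac{1}{5858} = - \frac{8883}{2929} \approx -3.0328$)
$b - \left(-64\right) \left(-130\right) = - \frac{8883}{2929} - \left(-64\right) \left(-130\right) = - \frac{8883}{2929} - 8320 = - \frac{24378163}{2929}$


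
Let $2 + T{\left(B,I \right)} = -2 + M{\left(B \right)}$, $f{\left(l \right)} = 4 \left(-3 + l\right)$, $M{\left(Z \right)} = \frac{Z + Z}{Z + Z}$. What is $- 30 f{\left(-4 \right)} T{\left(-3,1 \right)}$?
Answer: $-2520$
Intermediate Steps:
$M{\left(Z \right)} = 1$ ($M{\left(Z \right)} = \frac{2 Z}{2 Z} = 2 Z \frac{1}{2 Z} = 1$)
$f{\left(l \right)} = -12 + 4 l$
$T{\left(B,I \right)} = -3$ ($T{\left(B,I \right)} = -2 + \left(-2 + 1\right) = -2 - 1 = -3$)
$- 30 f{\left(-4 \right)} T{\left(-3,1 \right)} = - 30 \left(-12 + 4 \left(-4\right)\right) \left(-3\right) = - 30 \left(-12 - 16\right) \left(-3\right) = \left(-30\right) \left(-28\right) \left(-3\right) = 840 \left(-3\right) = -2520$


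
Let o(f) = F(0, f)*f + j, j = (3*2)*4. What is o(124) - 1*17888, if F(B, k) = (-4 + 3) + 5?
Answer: -17368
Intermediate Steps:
F(B, k) = 4 (F(B, k) = -1 + 5 = 4)
j = 24 (j = 6*4 = 24)
o(f) = 24 + 4*f (o(f) = 4*f + 24 = 24 + 4*f)
o(124) - 1*17888 = (24 + 4*124) - 1*17888 = (24 + 496) - 17888 = 520 - 17888 = -17368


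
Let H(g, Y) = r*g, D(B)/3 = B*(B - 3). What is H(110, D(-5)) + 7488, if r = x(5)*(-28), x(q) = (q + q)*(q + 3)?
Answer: -238912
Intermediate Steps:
x(q) = 2*q*(3 + q) (x(q) = (2*q)*(3 + q) = 2*q*(3 + q))
D(B) = 3*B*(-3 + B) (D(B) = 3*(B*(B - 3)) = 3*(B*(-3 + B)) = 3*B*(-3 + B))
r = -2240 (r = (2*5*(3 + 5))*(-28) = (2*5*8)*(-28) = 80*(-28) = -2240)
H(g, Y) = -2240*g
H(110, D(-5)) + 7488 = -2240*110 + 7488 = -246400 + 7488 = -238912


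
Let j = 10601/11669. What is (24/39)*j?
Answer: 84808/151697 ≈ 0.55906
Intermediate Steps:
j = 10601/11669 (j = 10601*(1/11669) = 10601/11669 ≈ 0.90848)
(24/39)*j = (24/39)*(10601/11669) = (24*(1/39))*(10601/11669) = (8/13)*(10601/11669) = 84808/151697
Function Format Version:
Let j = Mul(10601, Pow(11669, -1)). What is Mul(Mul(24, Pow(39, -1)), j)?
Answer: Rational(84808, 151697) ≈ 0.55906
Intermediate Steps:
j = Rational(10601, 11669) (j = Mul(10601, Rational(1, 11669)) = Rational(10601, 11669) ≈ 0.90848)
Mul(Mul(24, Pow(39, -1)), j) = Mul(Mul(24, Pow(39, -1)), Rational(10601, 11669)) = Mul(Mul(24, Rational(1, 39)), Rational(10601, 11669)) = Mul(Rational(8, 13), Rational(10601, 11669)) = Rational(84808, 151697)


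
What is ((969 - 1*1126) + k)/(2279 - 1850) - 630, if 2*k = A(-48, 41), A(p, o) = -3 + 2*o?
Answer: -540775/858 ≈ -630.27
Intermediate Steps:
k = 79/2 (k = (-3 + 2*41)/2 = (-3 + 82)/2 = (½)*79 = 79/2 ≈ 39.500)
((969 - 1*1126) + k)/(2279 - 1850) - 630 = ((969 - 1*1126) + 79/2)/(2279 - 1850) - 630 = ((969 - 1126) + 79/2)/429 - 630 = (-157 + 79/2)*(1/429) - 630 = -235/2*1/429 - 630 = -235/858 - 630 = -540775/858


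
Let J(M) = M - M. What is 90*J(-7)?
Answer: 0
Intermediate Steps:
J(M) = 0
90*J(-7) = 90*0 = 0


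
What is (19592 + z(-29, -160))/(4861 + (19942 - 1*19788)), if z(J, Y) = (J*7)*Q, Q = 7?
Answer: 18171/5015 ≈ 3.6233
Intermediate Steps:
z(J, Y) = 49*J (z(J, Y) = (J*7)*7 = (7*J)*7 = 49*J)
(19592 + z(-29, -160))/(4861 + (19942 - 1*19788)) = (19592 + 49*(-29))/(4861 + (19942 - 1*19788)) = (19592 - 1421)/(4861 + (19942 - 19788)) = 18171/(4861 + 154) = 18171/5015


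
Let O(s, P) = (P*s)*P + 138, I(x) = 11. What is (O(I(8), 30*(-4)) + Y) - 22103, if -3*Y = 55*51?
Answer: 135500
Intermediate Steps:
O(s, P) = 138 + s*P**2 (O(s, P) = s*P**2 + 138 = 138 + s*P**2)
Y = -935 (Y = -55*51/3 = -1/3*2805 = -935)
(O(I(8), 30*(-4)) + Y) - 22103 = ((138 + 11*(30*(-4))**2) - 935) - 22103 = ((138 + 11*(-120)**2) - 935) - 22103 = ((138 + 11*14400) - 935) - 22103 = ((138 + 158400) - 935) - 22103 = (158538 - 935) - 22103 = 157603 - 22103 = 135500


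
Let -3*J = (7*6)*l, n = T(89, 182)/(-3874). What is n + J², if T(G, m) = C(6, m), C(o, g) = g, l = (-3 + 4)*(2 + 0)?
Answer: 116809/149 ≈ 783.95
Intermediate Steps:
l = 2 (l = 1*2 = 2)
T(G, m) = m
n = -7/149 (n = 182/(-3874) = 182*(-1/3874) = -7/149 ≈ -0.046980)
J = -28 (J = -7*6*2/3 = -14*2 = -⅓*84 = -28)
n + J² = -7/149 + (-28)² = -7/149 + 784 = 116809/149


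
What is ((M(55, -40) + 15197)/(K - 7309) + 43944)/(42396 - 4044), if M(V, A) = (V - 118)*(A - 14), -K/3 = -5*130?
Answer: 235477297/205528368 ≈ 1.1457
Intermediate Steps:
K = 1950 (K = -(-15)*130 = -3*(-650) = 1950)
M(V, A) = (-118 + V)*(-14 + A)
((M(55, -40) + 15197)/(K - 7309) + 43944)/(42396 - 4044) = (((1652 - 118*(-40) - 14*55 - 40*55) + 15197)/(1950 - 7309) + 43944)/(42396 - 4044) = (((1652 + 4720 - 770 - 2200) + 15197)/(-5359) + 43944)/38352 = ((3402 + 15197)*(-1/5359) + 43944)*(1/38352) = (18599*(-1/5359) + 43944)*(1/38352) = (-18599/5359 + 43944)*(1/38352) = (235477297/5359)*(1/38352) = 235477297/205528368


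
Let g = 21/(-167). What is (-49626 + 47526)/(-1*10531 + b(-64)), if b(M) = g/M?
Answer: 22444800/112555307 ≈ 0.19941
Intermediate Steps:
g = -21/167 (g = 21*(-1/167) = -21/167 ≈ -0.12575)
b(M) = -21/(167*M)
(-49626 + 47526)/(-1*10531 + b(-64)) = (-49626 + 47526)/(-1*10531 - 21/167/(-64)) = -2100/(-10531 - 21/167*(-1/64)) = -2100/(-10531 + 21/10688) = -2100/(-112555307/10688) = -2100*(-10688/112555307) = 22444800/112555307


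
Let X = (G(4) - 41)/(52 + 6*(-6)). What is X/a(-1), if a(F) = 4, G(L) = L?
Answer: -37/64 ≈ -0.57813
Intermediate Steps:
X = -37/16 (X = (4 - 41)/(52 + 6*(-6)) = -37/(52 - 36) = -37/16 ≈ -2.3125)
X/a(-1) = -37/16/4 = (¼)*(-37/16) = -37/64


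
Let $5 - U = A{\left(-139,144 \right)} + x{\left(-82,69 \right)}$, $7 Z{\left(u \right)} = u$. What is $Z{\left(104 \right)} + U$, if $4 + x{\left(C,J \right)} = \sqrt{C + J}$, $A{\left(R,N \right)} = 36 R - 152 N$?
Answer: $\frac{188411}{7} - i \sqrt{13} \approx 26916.0 - 3.6056 i$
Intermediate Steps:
$Z{\left(u \right)} = \frac{u}{7}$
$A{\left(R,N \right)} = - 152 N + 36 R$
$x{\left(C,J \right)} = -4 + \sqrt{C + J}$
$U = 26901 - i \sqrt{13}$ ($U = 5 - \left(\left(\left(-152\right) 144 + 36 \left(-139\right)\right) - \left(4 - \sqrt{-82 + 69}\right)\right) = 5 - \left(\left(-21888 - 5004\right) - \left(4 - \sqrt{-13}\right)\right) = 5 - \left(-26892 - \left(4 - i \sqrt{13}\right)\right) = 5 - \left(-26896 + i \sqrt{13}\right) = 5 + \left(26896 - i \sqrt{13}\right) = 26901 - i \sqrt{13} \approx 26901.0 - 3.6056 i$)
$Z{\left(104 \right)} + U = \frac{1}{7} \cdot 104 + \left(26901 - i \sqrt{13}\right) = \frac{104}{7} + \left(26901 - i \sqrt{13}\right) = \frac{188411}{7} - i \sqrt{13}$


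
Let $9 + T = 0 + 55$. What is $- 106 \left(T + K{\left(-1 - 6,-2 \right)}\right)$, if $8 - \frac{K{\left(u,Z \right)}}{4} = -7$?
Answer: $-11236$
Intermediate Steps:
$K{\left(u,Z \right)} = 60$ ($K{\left(u,Z \right)} = 32 - -28 = 32 + 28 = 60$)
$T = 46$ ($T = -9 + \left(0 + 55\right) = -9 + 55 = 46$)
$- 106 \left(T + K{\left(-1 - 6,-2 \right)}\right) = - 106 \left(46 + 60\right) = \left(-106\right) 106 = -11236$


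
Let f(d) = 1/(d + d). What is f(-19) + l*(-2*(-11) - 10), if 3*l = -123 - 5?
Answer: -19457/38 ≈ -512.03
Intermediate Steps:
f(d) = 1/(2*d)
l = -128/3 (l = (-123 - 5)/3 = (1/3)*(-128) = -128/3 ≈ -42.667)
f(-19) + l*(-2*(-11) - 10) = (1/2)/(-19) - 128*(-2*(-11) - 10)/3 = (1/2)*(-1/19) - 128*(22 - 10)/3 = -1/38 - 128/3*12 = -1/38 - 512 = -19457/38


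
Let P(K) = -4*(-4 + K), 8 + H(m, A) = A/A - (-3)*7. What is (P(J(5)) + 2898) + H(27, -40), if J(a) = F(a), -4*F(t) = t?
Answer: 2933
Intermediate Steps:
F(t) = -t/4
J(a) = -a/4
H(m, A) = 14 (H(m, A) = -8 + (A/A - (-3)*7) = -8 + (1 - 1*(-21)) = -8 + (1 + 21) = -8 + 22 = 14)
P(K) = 16 - 4*K
(P(J(5)) + 2898) + H(27, -40) = ((16 - (-1)*5) + 2898) + 14 = ((16 - 4*(-5/4)) + 2898) + 14 = ((16 + 5) + 2898) + 14 = (21 + 2898) + 14 = 2919 + 14 = 2933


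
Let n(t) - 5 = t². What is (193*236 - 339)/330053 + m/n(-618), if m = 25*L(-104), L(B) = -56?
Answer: 16804553961/126056812237 ≈ 0.13331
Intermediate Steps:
n(t) = 5 + t²
m = -1400 (m = 25*(-56) = -1400)
(193*236 - 339)/330053 + m/n(-618) = (193*236 - 339)/330053 - 1400/(5 + (-618)²) = (45548 - 339)*(1/330053) - 1400/(5 + 381924) = 45209*(1/330053) - 1400/381929 = 45209/330053 - 1400*1/381929 = 45209/330053 - 1400/381929 = 16804553961/126056812237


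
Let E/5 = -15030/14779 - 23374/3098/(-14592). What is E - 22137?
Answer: -7396559397711119/334049855232 ≈ -22142.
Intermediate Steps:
E = -1697752440335/334049855232 (E = 5*(-15030/14779 - 23374/3098/(-14592)) = 5*(-15030*1/14779 - 23374*1/3098*(-1/14592)) = 5*(-15030/14779 - 11687/1549*(-1/14592)) = 5*(-15030/14779 + 11687/22603008) = 5*(-339550488067/334049855232) = -1697752440335/334049855232 ≈ -5.0823)
E - 22137 = -1697752440335/334049855232 - 22137 = -7396559397711119/334049855232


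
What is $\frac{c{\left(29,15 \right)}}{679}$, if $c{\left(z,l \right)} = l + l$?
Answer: $\frac{30}{679} \approx 0.044183$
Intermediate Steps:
$c{\left(z,l \right)} = 2 l$
$\frac{c{\left(29,15 \right)}}{679} = \frac{2 \cdot 15}{679} = 30 \cdot \frac{1}{679} = \frac{30}{679}$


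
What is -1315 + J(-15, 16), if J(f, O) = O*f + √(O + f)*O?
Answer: -1539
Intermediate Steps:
J(f, O) = O*f + O*√(O + f)
-1315 + J(-15, 16) = -1315 + 16*(-15 + √(16 - 15)) = -1315 + 16*(-15 + √1) = -1315 + 16*(-15 + 1) = -1315 + 16*(-14) = -1315 - 224 = -1539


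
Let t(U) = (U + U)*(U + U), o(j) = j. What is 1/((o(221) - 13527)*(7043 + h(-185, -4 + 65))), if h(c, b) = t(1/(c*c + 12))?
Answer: -1172172169/109849127848921926 ≈ -1.0671e-8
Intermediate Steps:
t(U) = 4*U² (t(U) = (2*U)*(2*U) = 4*U²)
h(c, b) = 4/(12 + c²)² (h(c, b) = 4*(1/(c*c + 12))² = 4*(1/(c² + 12))² = 4*(1/(12 + c²))² = 4/(12 + c²)²)
1/((o(221) - 13527)*(7043 + h(-185, -4 + 65))) = 1/((221 - 13527)*(7043 + 4/(12 + (-185)²)²)) = 1/(-13306*(7043 + 4/(12 + 34225)²)) = 1/(-13306*(7043 + 4/34237²)) = 1/(-13306*(7043 + 4*(1/1172172169))) = 1/(-13306*(7043 + 4/1172172169)) = 1/(-13306*8255608586271/1172172169) = 1/(-109849127848921926/1172172169) = -1172172169/109849127848921926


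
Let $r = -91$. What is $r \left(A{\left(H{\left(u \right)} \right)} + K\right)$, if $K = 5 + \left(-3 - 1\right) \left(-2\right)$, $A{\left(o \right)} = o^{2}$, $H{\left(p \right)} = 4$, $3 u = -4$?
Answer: $-2639$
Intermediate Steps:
$u = - \frac{4}{3}$ ($u = \frac{1}{3} \left(-4\right) = - \frac{4}{3} \approx -1.3333$)
$K = 13$ ($K = 5 + \left(-3 - 1\right) \left(-2\right) = 5 - -8 = 5 + 8 = 13$)
$r \left(A{\left(H{\left(u \right)} \right)} + K\right) = - 91 \left(4^{2} + 13\right) = - 91 \left(16 + 13\right) = \left(-91\right) 29 = -2639$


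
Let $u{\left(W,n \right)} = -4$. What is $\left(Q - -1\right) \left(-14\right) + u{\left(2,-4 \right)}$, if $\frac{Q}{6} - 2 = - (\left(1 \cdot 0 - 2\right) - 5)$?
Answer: $-774$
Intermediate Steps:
$Q = 54$ ($Q = 12 + 6 \left(- (\left(1 \cdot 0 - 2\right) - 5)\right) = 12 + 6 \left(- (\left(0 - 2\right) - 5)\right) = 12 + 6 \left(- (-2 - 5)\right) = 12 + 6 \left(\left(-1\right) \left(-7\right)\right) = 12 + 6 \cdot 7 = 12 + 42 = 54$)
$\left(Q - -1\right) \left(-14\right) + u{\left(2,-4 \right)} = \left(54 - -1\right) \left(-14\right) - 4 = \left(54 + 1\right) \left(-14\right) - 4 = 55 \left(-14\right) - 4 = -770 - 4 = -774$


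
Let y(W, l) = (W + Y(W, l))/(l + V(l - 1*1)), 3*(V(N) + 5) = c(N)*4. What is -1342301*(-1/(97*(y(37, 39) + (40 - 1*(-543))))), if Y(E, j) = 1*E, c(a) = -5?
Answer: 55034341/2329358 ≈ 23.626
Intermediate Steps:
Y(E, j) = E
V(N) = -35/3 (V(N) = -5 + (-5*4)/3 = -5 + (1/3)*(-20) = -5 - 20/3 = -35/3)
y(W, l) = 2*W/(-35/3 + l) (y(W, l) = (W + W)/(l - 35/3) = (2*W)/(-35/3 + l) = 2*W/(-35/3 + l))
-1342301*(-1/(97*(y(37, 39) + (40 - 1*(-543))))) = -1342301*(-1/(97*(6*37/(-35 + 3*39) + (40 - 1*(-543))))) = -1342301*(-1/(97*(6*37/(-35 + 117) + (40 + 543)))) = -1342301*(-1/(97*(6*37/82 + 583))) = -1342301*(-1/(97*(6*37*(1/82) + 583))) = -1342301*(-1/(97*(111/41 + 583))) = -1342301/((24014/41)*(-97)) = -1342301/(-2329358/41) = -1342301*(-41/2329358) = 55034341/2329358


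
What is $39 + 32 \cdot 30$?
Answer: $999$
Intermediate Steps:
$39 + 32 \cdot 30 = 39 + 960 = 999$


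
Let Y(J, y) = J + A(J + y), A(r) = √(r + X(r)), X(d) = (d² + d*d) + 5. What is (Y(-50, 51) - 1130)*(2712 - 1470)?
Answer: -1465560 + 2484*√2 ≈ -1.4620e+6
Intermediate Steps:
X(d) = 5 + 2*d² (X(d) = (d² + d²) + 5 = 2*d² + 5 = 5 + 2*d²)
A(r) = √(5 + r + 2*r²) (A(r) = √(r + (5 + 2*r²)) = √(5 + r + 2*r²))
Y(J, y) = J + √(5 + J + y + 2*(J + y)²) (Y(J, y) = J + √(5 + (J + y) + 2*(J + y)²) = J + √(5 + J + y + 2*(J + y)²))
(Y(-50, 51) - 1130)*(2712 - 1470) = ((-50 + √(5 - 50 + 51 + 2*(-50 + 51)²)) - 1130)*(2712 - 1470) = ((-50 + √(5 - 50 + 51 + 2*1²)) - 1130)*1242 = ((-50 + √(5 - 50 + 51 + 2*1)) - 1130)*1242 = ((-50 + √(5 - 50 + 51 + 2)) - 1130)*1242 = ((-50 + √8) - 1130)*1242 = ((-50 + 2*√2) - 1130)*1242 = (-1180 + 2*√2)*1242 = -1465560 + 2484*√2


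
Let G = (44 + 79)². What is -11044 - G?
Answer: -26173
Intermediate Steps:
G = 15129 (G = 123² = 15129)
-11044 - G = -11044 - 1*15129 = -11044 - 15129 = -26173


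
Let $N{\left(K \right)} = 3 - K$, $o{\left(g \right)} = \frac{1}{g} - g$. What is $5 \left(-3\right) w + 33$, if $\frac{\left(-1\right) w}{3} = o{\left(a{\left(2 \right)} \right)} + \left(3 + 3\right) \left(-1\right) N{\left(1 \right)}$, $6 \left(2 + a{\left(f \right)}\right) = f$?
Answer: $-459$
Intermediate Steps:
$a{\left(f \right)} = -2 + \frac{f}{6}$
$w = \frac{164}{5}$ ($w = - 3 \left(\left(\frac{1}{-2 + \frac{1}{6} \cdot 2} - \left(-2 + \frac{1}{6} \cdot 2\right)\right) + \left(3 + 3\right) \left(-1\right) \left(3 - 1\right)\right) = - 3 \left(\left(\frac{1}{-2 + \frac{1}{3}} - \left(-2 + \frac{1}{3}\right)\right) + 6 \left(-1\right) \left(3 - 1\right)\right) = - 3 \left(\left(\frac{1}{- \frac{5}{3}} - - \frac{5}{3}\right) - 12\right) = - 3 \left(\left(- \frac{3}{5} + \frac{5}{3}\right) - 12\right) = - 3 \left(\frac{16}{15} - 12\right) = \left(-3\right) \left(- \frac{164}{15}\right) = \frac{164}{5} \approx 32.8$)
$5 \left(-3\right) w + 33 = 5 \left(-3\right) \frac{164}{5} + 33 = \left(-15\right) \frac{164}{5} + 33 = -492 + 33 = -459$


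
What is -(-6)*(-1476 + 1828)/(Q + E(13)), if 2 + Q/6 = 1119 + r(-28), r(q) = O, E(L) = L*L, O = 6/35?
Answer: 73920/240521 ≈ 0.30733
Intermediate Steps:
O = 6/35 (O = 6*(1/35) = 6/35 ≈ 0.17143)
E(L) = L²
r(q) = 6/35
Q = 234606/35 (Q = -12 + 6*(1119 + 6/35) = -12 + 6*(39171/35) = -12 + 235026/35 = 234606/35 ≈ 6703.0)
-(-6)*(-1476 + 1828)/(Q + E(13)) = -(-6)*(-1476 + 1828)/(234606/35 + 13²) = -(-6)*352/(234606/35 + 169) = -(-6)*352/(240521/35) = -(-6)*352*(35/240521) = -(-6)*12320/240521 = -1*(-73920/240521) = 73920/240521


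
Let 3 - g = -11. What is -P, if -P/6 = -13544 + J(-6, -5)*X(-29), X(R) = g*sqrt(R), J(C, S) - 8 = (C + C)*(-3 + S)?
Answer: -81264 + 8736*I*sqrt(29) ≈ -81264.0 + 47045.0*I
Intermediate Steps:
g = 14 (g = 3 - 1*(-11) = 3 + 11 = 14)
J(C, S) = 8 + 2*C*(-3 + S) (J(C, S) = 8 + (C + C)*(-3 + S) = 8 + (2*C)*(-3 + S) = 8 + 2*C*(-3 + S))
X(R) = 14*sqrt(R)
P = 81264 - 8736*I*sqrt(29) (P = -6*(-13544 + (8 - 6*(-6) + 2*(-6)*(-5))*(14*sqrt(-29))) = -6*(-13544 + (8 + 36 + 60)*(14*(I*sqrt(29)))) = -6*(-13544 + 104*(14*I*sqrt(29))) = -6*(-13544 + 1456*I*sqrt(29)) = 81264 - 8736*I*sqrt(29) ≈ 81264.0 - 47045.0*I)
-P = -(81264 - 8736*I*sqrt(29)) = -81264 + 8736*I*sqrt(29)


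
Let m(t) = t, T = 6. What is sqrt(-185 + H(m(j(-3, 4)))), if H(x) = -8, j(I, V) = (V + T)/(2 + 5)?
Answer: I*sqrt(193) ≈ 13.892*I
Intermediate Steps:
j(I, V) = 6/7 + V/7 (j(I, V) = (V + 6)/(2 + 5) = (6 + V)/7 = (6 + V)*(1/7) = 6/7 + V/7)
sqrt(-185 + H(m(j(-3, 4)))) = sqrt(-185 - 8) = sqrt(-193) = I*sqrt(193)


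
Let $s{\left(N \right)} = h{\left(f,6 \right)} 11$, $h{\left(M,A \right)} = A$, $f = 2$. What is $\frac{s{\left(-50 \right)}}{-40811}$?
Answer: $- \frac{66}{40811} \approx -0.0016172$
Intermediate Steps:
$s{\left(N \right)} = 66$ ($s{\left(N \right)} = 6 \cdot 11 = 66$)
$\frac{s{\left(-50 \right)}}{-40811} = \frac{66}{-40811} = 66 \left(- \frac{1}{40811}\right) = - \frac{66}{40811}$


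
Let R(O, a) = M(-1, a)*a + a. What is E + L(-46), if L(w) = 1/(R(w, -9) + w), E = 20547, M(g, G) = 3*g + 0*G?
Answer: 575315/28 ≈ 20547.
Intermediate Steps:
M(g, G) = 3*g (M(g, G) = 3*g + 0 = 3*g)
R(O, a) = -2*a (R(O, a) = (3*(-1))*a + a = -3*a + a = -2*a)
L(w) = 1/(18 + w) (L(w) = 1/(-2*(-9) + w) = 1/(18 + w))
E + L(-46) = 20547 + 1/(18 - 46) = 20547 + 1/(-28) = 20547 - 1/28 = 575315/28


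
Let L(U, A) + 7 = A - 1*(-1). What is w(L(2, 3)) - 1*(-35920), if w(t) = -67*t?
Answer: 36121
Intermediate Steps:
L(U, A) = -6 + A (L(U, A) = -7 + (A - 1*(-1)) = -7 + (A + 1) = -7 + (1 + A) = -6 + A)
w(L(2, 3)) - 1*(-35920) = -67*(-6 + 3) - 1*(-35920) = -67*(-3) + 35920 = 201 + 35920 = 36121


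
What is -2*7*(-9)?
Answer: 126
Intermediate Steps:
-2*7*(-9) = -14*(-9) = 126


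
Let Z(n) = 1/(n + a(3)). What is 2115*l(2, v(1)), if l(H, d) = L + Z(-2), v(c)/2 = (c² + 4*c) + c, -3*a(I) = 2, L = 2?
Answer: 27495/8 ≈ 3436.9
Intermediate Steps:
a(I) = -⅔ (a(I) = -⅓*2 = -⅔)
Z(n) = 1/(-⅔ + n) (Z(n) = 1/(n - ⅔) = 1/(-⅔ + n))
v(c) = 2*c² + 10*c (v(c) = 2*((c² + 4*c) + c) = 2*(c² + 5*c) = 2*c² + 10*c)
l(H, d) = 13/8 (l(H, d) = 2 + 3/(-2 + 3*(-2)) = 2 + 3/(-2 - 6) = 2 + 3/(-8) = 2 + 3*(-⅛) = 2 - 3/8 = 13/8)
2115*l(2, v(1)) = 2115*(13/8) = 27495/8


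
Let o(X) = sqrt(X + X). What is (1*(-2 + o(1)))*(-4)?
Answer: 8 - 4*sqrt(2) ≈ 2.3431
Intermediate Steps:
o(X) = sqrt(2)*sqrt(X) (o(X) = sqrt(2*X) = sqrt(2)*sqrt(X))
(1*(-2 + o(1)))*(-4) = (1*(-2 + sqrt(2)*sqrt(1)))*(-4) = (1*(-2 + sqrt(2)*1))*(-4) = (1*(-2 + sqrt(2)))*(-4) = (-2 + sqrt(2))*(-4) = 8 - 4*sqrt(2)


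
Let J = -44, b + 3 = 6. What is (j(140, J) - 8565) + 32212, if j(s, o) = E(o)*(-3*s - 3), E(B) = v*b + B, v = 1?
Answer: 40990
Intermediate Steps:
b = 3 (b = -3 + 6 = 3)
E(B) = 3 + B (E(B) = 1*3 + B = 3 + B)
j(s, o) = (-3 - 3*s)*(3 + o) (j(s, o) = (3 + o)*(-3*s - 3) = (3 + o)*(-3 - 3*s) = (-3 - 3*s)*(3 + o))
(j(140, J) - 8565) + 32212 = (-3*(1 + 140)*(3 - 44) - 8565) + 32212 = (-3*141*(-41) - 8565) + 32212 = (17343 - 8565) + 32212 = 8778 + 32212 = 40990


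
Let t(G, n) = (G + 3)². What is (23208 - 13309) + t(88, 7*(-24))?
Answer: 18180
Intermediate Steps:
t(G, n) = (3 + G)²
(23208 - 13309) + t(88, 7*(-24)) = (23208 - 13309) + (3 + 88)² = 9899 + 91² = 9899 + 8281 = 18180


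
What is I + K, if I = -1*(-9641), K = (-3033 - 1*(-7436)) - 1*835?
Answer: 13209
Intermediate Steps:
K = 3568 (K = (-3033 + 7436) - 835 = 4403 - 835 = 3568)
I = 9641
I + K = 9641 + 3568 = 13209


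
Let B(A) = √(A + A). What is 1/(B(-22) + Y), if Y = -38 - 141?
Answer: -179/32085 - 2*I*√11/32085 ≈ -0.0055789 - 0.00020674*I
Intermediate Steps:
Y = -179
B(A) = √2*√A (B(A) = √(2*A) = √2*√A)
1/(B(-22) + Y) = 1/(√2*√(-22) - 179) = 1/(√2*(I*√22) - 179) = 1/(2*I*√11 - 179) = 1/(-179 + 2*I*√11)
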